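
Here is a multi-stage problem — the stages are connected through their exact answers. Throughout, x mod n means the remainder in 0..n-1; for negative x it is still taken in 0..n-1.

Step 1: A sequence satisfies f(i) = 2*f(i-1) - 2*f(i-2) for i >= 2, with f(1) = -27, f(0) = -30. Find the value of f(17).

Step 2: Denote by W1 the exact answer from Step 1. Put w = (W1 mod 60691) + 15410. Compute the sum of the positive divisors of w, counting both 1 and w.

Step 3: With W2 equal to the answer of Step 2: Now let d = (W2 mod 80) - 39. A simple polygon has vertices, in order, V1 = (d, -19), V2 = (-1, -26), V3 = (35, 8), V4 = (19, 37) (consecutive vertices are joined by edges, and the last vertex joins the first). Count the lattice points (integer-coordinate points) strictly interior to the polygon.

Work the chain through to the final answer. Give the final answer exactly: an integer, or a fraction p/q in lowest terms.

1549

Step 1: f(2) = 2*(-27) - 2*(-30) = 6; iterating: f(2)=6, f(3)=66, f(4)=120, f(5)=108, f(6)=-24, f(7)=-264, f(8)=-480, f(9)=-432, f(10)=96, f(11)=1056, f(12)=1920, f(13)=1728, f(14)=-384, f(15)=-4224, f(16)=-7680, f(17)=-6912; answer -6912
Step 2: W1 = -6912; w = 69189; 69189 = 3 * 23063; sigma = (1 + 3) * (1 + 23063) = 4 * 23064 = 92256; answer 92256
Step 3: W2 = 92256; d = -23; cross terms: (-23*-26 - -1*-19)=579, (-1*8 - 35*-26)=902, (35*37 - 19*8)=1143, (19*-19 - -23*37)=490; twice the area = |3114| = 3114; area = 1557; boundary points = 1 + 2 + 1 + 14 = 18; strictly interior points = area - boundary/2 + 1 = 1549; answer 1549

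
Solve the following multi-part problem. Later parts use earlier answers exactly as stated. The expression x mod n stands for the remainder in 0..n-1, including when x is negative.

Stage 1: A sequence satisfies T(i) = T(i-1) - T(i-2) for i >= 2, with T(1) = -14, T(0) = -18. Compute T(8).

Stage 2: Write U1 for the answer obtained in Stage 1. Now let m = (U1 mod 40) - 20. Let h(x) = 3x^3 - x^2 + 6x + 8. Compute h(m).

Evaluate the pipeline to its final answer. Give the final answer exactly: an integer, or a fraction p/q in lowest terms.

Stage 1: T(2) = 1*(-14) - 1*(-18) = 4; iterating: T(2)=4, T(3)=18, T(4)=14, T(5)=-4, T(6)=-18, T(7)=-14, T(8)=4; answer 4
Stage 2: U1 = 4; m = -16; 3*(-16)^3 - 1*(-16)^2 + 6*(-16)^1 + 8 = (-12288) + (-256) + (-96) + (8) = -12632; answer -12632

-12632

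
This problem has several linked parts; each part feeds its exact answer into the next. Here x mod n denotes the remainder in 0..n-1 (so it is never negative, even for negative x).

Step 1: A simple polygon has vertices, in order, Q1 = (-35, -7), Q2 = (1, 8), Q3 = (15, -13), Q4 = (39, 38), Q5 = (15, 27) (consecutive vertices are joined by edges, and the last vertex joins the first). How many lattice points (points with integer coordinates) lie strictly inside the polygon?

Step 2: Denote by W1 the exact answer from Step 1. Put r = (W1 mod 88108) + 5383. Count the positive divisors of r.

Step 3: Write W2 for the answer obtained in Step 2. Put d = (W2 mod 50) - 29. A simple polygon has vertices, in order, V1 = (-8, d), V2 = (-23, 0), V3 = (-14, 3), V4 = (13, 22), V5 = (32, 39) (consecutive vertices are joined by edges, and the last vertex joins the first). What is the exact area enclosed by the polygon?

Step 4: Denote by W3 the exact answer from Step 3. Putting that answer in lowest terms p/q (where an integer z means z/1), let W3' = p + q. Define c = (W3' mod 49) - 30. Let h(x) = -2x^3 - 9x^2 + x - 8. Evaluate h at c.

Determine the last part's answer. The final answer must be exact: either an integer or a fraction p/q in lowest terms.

8722

Step 1: cross terms: (-35*8 - 1*-7)=-273, (1*-13 - 15*8)=-133, (15*38 - 39*-13)=1077, (39*27 - 15*38)=483, (15*-7 - -35*27)=840; twice the area = |1994| = 1994; area = 997; boundary points = 3 + 7 + 3 + 1 + 2 = 16; strictly interior points = area - boundary/2 + 1 = 990; answer 990
Step 2: W1 = 990; r = 6373; 6373 is prime, so its only divisors are 1 and 6373; count = 2; answer 2
Step 3: W2 = 2; d = -27; cross terms: (-8*0 - -23*-27)=-621, (-23*3 - -14*0)=-69, (-14*22 - 13*3)=-347, (13*39 - 32*22)=-197, (32*-27 - -8*39)=-552; twice the area = |-1786| = 1786; area = 893; answer 893
Step 4: W3 = 893; threaded value p + q = 894; c = -18; -2*(-18)^3 - 9*(-18)^2 + 1*(-18)^1 - 8 = (11664) + (-2916) + (-18) + (-8) = 8722; answer 8722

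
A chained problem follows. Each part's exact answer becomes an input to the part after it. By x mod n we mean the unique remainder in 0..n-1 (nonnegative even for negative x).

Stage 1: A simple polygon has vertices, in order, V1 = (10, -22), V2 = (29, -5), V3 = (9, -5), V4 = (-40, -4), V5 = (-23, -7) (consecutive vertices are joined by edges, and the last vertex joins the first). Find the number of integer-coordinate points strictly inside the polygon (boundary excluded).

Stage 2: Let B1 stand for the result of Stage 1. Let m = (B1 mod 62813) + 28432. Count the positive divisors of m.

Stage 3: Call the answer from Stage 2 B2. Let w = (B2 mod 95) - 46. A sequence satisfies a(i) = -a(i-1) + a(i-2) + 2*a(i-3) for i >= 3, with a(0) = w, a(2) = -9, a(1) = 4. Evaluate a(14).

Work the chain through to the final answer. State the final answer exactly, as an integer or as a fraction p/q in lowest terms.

Stage 1: cross terms: (10*-5 - 29*-22)=588, (29*-5 - 9*-5)=-100, (9*-4 - -40*-5)=-236, (-40*-7 - -23*-4)=188, (-23*-22 - 10*-7)=576; twice the area = |1016| = 1016; area = 508; boundary points = 1 + 20 + 1 + 1 + 3 = 26; strictly interior points = area - boundary/2 + 1 = 496; answer 496
Stage 2: B1 = 496; m = 28928; 28928 = 2^8 * 113; number of divisors = (8+1) * (1+1) = 18; answer 18
Stage 3: B2 = 18; w = -28; a(3) = -1*(-9) + 1*(4) + 2*(-28) = -43; iterating: a(3)=-43, a(4)=42, a(5)=-103, a(6)=59, a(7)=-78, a(8)=-69, a(9)=109, a(10)=-334, a(11)=305, a(12)=-421, a(13)=58, a(14)=131; answer 131

131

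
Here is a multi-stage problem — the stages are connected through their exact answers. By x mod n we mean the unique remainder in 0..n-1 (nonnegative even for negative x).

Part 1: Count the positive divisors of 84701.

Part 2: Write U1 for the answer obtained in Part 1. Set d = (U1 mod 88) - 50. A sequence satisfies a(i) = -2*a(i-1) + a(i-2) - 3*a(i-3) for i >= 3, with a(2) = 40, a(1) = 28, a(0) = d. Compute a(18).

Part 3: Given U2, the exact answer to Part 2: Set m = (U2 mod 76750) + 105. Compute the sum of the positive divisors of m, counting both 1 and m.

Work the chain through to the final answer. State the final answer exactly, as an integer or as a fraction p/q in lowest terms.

Part 1: 84701 is prime, so its only divisors are 1 and 84701; count = 2; answer 2
Part 2: U1 = 2; d = -48; a(3) = -2*(40) + 1*(28) - 3*(-48) = 92; iterating: a(3)=92, a(4)=-228, a(5)=428, a(6)=-1360, a(7)=3832, a(8)=-10308, a(9)=28528, a(10)=-78860, a(11)=217172, a(12)=-598788, a(13)=1651328, a(14)=-4552960, a(15)=12553612, a(16)=-34614168, a(17)=95440828, a(18)=-263156660; answer -263156660
Part 3: U2 = -263156660; m = 19195; 19195 = 5 * 11 * 349; sigma = (1 + 5) * (1 + 11) * (1 + 349) = 6 * 12 * 350 = 25200; answer 25200

25200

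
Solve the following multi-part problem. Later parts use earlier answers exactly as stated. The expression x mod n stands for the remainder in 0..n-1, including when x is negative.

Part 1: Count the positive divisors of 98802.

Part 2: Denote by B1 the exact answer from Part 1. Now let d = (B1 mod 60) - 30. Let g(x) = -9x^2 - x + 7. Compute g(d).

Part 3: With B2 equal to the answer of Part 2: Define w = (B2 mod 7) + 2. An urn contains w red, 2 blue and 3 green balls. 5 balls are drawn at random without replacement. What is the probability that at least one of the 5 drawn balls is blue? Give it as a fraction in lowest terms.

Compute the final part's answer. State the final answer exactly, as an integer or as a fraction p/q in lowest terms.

Part 1: 98802 = 2 * 3^2 * 11 * 499; number of divisors = (1+1) * (2+1) * (1+1) * (1+1) = 24; answer 24
Part 2: B1 = 24; d = -6; -9*(-6)^2 - 1*(-6)^1 + 7 = (-324) + (6) + (7) = -311; answer -311
Part 3: B2 = -311; w = 6; total draws C(11,5) = 462; complement C(9,5) = 126; favorable 462 - 126 = 336; P = 8/11; answer 8/11

8/11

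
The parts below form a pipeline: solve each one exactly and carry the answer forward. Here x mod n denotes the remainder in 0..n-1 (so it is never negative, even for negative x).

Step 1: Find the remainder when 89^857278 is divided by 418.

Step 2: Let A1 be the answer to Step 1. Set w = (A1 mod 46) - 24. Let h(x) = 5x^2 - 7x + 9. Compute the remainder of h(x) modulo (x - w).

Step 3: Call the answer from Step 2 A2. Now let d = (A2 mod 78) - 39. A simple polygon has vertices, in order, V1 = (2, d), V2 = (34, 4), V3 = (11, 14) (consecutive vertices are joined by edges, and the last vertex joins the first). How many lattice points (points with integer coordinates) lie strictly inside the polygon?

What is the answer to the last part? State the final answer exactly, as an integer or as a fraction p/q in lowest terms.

480

Step 1: squarings mod 418: 89^1=89, 89^2=397, 89^4=23, 89^8=111, 89^16=199, 89^32=309, 89^64=177, 89^128=397, 89^256=23, 89^512=111, 89^1024=199, 89^2048=309, 89^4096=177, 89^8192=397, 89^16384=23, 89^32768=111, 89^65536=199, 89^131072=309, 89^262144=177, 89^524288=397; 89^857278 = 89^2 * 89^4 * 89^8 * 89^16 * 89^32 * 89^128 * 89^1024 * 89^4096 * 89^65536 * 89^262144 * 89^524288 = 177 (mod 418); answer 177
Step 2: A1 = 177; w = 15; remainder = value at the root: 5*(15)^2 - 7*(15)^1 + 9 = (1125) + (-105) + (9) = 1029; answer 1029
Step 3: A2 = 1029; d = -24; cross terms: (2*4 - 34*-24)=824, (34*14 - 11*4)=432, (11*-24 - 2*14)=-292; twice the area = |964| = 964; area = 482; boundary points = 4 + 1 + 1 = 6; strictly interior points = area - boundary/2 + 1 = 480; answer 480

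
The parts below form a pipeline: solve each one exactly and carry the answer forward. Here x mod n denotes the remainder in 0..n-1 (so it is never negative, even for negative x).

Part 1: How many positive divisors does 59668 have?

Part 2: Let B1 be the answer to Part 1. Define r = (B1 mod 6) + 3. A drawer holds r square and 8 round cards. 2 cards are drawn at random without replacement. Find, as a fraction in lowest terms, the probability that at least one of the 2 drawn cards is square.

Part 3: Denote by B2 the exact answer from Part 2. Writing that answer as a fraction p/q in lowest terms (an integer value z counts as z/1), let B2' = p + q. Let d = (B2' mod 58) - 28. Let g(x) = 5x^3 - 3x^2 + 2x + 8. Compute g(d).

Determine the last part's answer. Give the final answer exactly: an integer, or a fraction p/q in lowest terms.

-368

Part 1: 59668 = 2^2 * 7 * 2131; number of divisors = (2+1) * (1+1) * (1+1) = 12; answer 12
Part 2: B1 = 12; r = 3; total draws C(11,2) = 55; complement C(8,2) = 28; favorable 55 - 28 = 27; P = 27/55; answer 27/55
Part 3: B2 = 27/55; threaded value p + q = 82; d = -4; 5*(-4)^3 - 3*(-4)^2 + 2*(-4)^1 + 8 = (-320) + (-48) + (-8) + (8) = -368; answer -368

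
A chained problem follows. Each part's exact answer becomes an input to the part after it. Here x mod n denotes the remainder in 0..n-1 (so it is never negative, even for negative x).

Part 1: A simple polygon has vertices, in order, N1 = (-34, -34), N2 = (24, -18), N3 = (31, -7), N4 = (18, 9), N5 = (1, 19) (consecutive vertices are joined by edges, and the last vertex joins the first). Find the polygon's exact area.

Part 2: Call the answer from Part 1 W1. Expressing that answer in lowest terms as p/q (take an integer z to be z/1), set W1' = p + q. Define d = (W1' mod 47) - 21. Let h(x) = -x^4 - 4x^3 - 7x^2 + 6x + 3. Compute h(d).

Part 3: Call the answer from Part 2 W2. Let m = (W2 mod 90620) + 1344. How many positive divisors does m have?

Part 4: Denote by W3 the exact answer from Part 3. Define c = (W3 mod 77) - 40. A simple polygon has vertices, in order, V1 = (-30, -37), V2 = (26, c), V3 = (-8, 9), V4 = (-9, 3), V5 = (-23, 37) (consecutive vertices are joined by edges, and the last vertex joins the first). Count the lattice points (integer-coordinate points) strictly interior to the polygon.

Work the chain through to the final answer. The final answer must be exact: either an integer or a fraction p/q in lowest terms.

1869

Part 1: cross terms: (-34*-18 - 24*-34)=1428, (24*-7 - 31*-18)=390, (31*9 - 18*-7)=405, (18*19 - 1*9)=333, (1*-34 - -34*19)=612; twice the area = |3168| = 3168; area = 1584; answer 1584
Part 2: W1 = 1584; threaded value p + q = 1585; d = 13; -1*(13)^4 - 4*(13)^3 - 7*(13)^2 + 6*(13)^1 + 3 = (-28561) + (-8788) + (-1183) + (78) + (3) = -38451; answer -38451
Part 3: W2 = -38451; m = 53513; 53513 = 59 * 907; number of divisors = (1+1) * (1+1) = 4; answer 4
Part 4: W3 = 4; c = -36; cross terms: (-30*-36 - 26*-37)=2042, (26*9 - -8*-36)=-54, (-8*3 - -9*9)=57, (-9*37 - -23*3)=-264, (-23*-37 - -30*37)=1961; twice the area = |3742| = 3742; area = 1871; boundary points = 1 + 1 + 1 + 2 + 1 = 6; strictly interior points = area - boundary/2 + 1 = 1869; answer 1869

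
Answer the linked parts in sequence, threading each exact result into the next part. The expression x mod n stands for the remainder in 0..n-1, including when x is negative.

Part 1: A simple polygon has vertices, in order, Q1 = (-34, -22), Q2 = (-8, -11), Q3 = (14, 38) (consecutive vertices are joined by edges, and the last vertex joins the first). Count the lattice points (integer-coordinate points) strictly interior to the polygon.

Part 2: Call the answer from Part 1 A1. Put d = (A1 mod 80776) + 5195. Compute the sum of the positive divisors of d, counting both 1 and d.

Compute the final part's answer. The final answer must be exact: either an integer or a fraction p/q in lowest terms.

Part 1: cross terms: (-34*-11 - -8*-22)=198, (-8*38 - 14*-11)=-150, (14*-22 - -34*38)=984; twice the area = |1032| = 1032; area = 516; boundary points = 1 + 1 + 12 = 14; strictly interior points = area - boundary/2 + 1 = 510; answer 510
Part 2: A1 = 510; d = 5705; 5705 = 5 * 7 * 163; sigma = (1 + 5) * (1 + 7) * (1 + 163) = 6 * 8 * 164 = 7872; answer 7872

7872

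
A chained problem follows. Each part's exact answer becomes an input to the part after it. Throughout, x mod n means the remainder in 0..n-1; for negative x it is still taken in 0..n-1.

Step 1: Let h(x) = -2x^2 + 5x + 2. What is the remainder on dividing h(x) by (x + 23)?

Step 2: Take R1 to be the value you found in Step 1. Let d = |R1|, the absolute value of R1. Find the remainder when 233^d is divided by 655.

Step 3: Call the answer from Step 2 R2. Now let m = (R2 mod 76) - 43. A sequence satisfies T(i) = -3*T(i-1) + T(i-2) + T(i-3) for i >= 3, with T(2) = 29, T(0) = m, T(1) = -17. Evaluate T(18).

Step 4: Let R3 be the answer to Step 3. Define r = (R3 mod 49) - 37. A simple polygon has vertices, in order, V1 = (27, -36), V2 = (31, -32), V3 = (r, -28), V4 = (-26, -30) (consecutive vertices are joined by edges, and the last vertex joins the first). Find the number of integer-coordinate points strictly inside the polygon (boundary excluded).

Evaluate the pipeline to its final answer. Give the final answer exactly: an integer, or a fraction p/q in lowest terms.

176

Step 1: remainder = value at the root: -2*(-23)^2 + 5*(-23)^1 + 2 = (-1058) + (-115) + (2) = -1171; answer -1171
Step 2: R1 = -1171; d = 1171; squarings mod 655: 233^1=233, 233^2=579, 233^4=536, 233^8=406, 233^16=431, 233^32=396, 233^64=271, 233^128=81, 233^256=11, 233^512=121, 233^1024=231; 233^1171 = 233^1 * 233^2 * 233^16 * 233^128 * 233^1024 = 102 (mod 655); answer 102
Step 3: R2 = 102; m = -17; T(3) = -3*(29) + 1*(-17) + 1*(-17) = -121; iterating: T(3)=-121, T(4)=375, T(5)=-1217, T(6)=3905, T(7)=-12557, T(8)=40359, T(9)=-129729, T(10)=416989, T(11)=-1340337, T(12)=4308271, T(13)=-13848161, T(14)=44512417, T(15)=-143077141, T(16)=459895679, T(17)=-1478251761, T(18)=4751573821; answer 4751573821
Step 4: R3 = 4751573821; r = -22; cross terms: (27*-32 - 31*-36)=252, (31*-28 - -22*-32)=-1572, (-22*-30 - -26*-28)=-68, (-26*-36 - 27*-30)=1746; twice the area = |358| = 358; area = 179; boundary points = 4 + 1 + 2 + 1 = 8; strictly interior points = area - boundary/2 + 1 = 176; answer 176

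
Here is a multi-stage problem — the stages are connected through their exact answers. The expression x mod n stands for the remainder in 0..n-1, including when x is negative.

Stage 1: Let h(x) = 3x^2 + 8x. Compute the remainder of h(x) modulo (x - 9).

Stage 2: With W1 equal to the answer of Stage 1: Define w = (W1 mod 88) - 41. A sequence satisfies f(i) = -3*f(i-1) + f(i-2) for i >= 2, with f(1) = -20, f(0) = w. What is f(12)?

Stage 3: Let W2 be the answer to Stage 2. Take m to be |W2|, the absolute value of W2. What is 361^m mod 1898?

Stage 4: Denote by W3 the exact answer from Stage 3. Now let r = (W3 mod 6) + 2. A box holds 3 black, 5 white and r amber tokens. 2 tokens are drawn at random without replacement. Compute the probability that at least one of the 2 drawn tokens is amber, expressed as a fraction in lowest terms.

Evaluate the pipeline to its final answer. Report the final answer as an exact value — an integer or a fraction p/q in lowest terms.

27/55

Stage 1: remainder = value at the root: 3*(9)^2 + 8*(9)^1 = (243) + (72) = 315; answer 315
Stage 2: W1 = 315; w = 10; f(2) = -3*(-20) + 1*(10) = 70; iterating: f(2)=70, f(3)=-230, f(4)=760, f(5)=-2510, f(6)=8290, f(7)=-27380, f(8)=90430, f(9)=-298670, f(10)=986440, f(11)=-3257990, f(12)=10760410; answer 10760410
Stage 3: W2 = 10760410; m = 10760410; squarings mod 1898: 361^1=361, 361^2=1257, 361^4=913, 361^8=347, 361^16=835, 361^32=659, 361^64=1537, 361^128=1257, 361^256=913, 361^512=347, 361^1024=835, 361^2048=659, 361^4096=1537, 361^8192=1257, 361^16384=913, 361^32768=347, 361^65536=835, 361^131072=659, 361^262144=1537, 361^524288=1257, 361^1048576=913, 361^2097152=347, 361^4194304=835, 361^8388608=659; 361^10760410 = 361^2 * 361^8 * 361^16 * 361^64 * 361^128 * 361^4096 * 361^8192 * 361^262144 * 361^2097152 * 361^8388608 = 1537 (mod 1898); answer 1537
Stage 4: W3 = 1537; r = 3; total draws C(11,2) = 55; complement C(8,2) = 28; favorable 55 - 28 = 27; P = 27/55; answer 27/55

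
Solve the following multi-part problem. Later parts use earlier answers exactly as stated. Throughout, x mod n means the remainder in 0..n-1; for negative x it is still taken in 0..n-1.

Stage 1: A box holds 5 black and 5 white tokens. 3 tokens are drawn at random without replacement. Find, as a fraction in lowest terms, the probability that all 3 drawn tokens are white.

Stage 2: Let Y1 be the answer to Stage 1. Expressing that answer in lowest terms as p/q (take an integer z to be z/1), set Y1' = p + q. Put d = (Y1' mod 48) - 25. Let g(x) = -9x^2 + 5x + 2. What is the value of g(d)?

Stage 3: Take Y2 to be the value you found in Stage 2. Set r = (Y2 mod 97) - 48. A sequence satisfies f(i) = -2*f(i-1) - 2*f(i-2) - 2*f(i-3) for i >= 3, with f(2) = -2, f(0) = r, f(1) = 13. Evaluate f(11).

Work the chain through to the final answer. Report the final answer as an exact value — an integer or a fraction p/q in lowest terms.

Stage 1: total draws C(10,3) = 120; favorable C(5,3) = 10; P = 1/12; answer 1/12
Stage 2: Y1 = 1/12; threaded value p + q = 13; d = -12; -9*(-12)^2 + 5*(-12)^1 + 2 = (-1296) + (-60) + (2) = -1354; answer -1354
Stage 3: Y2 = -1354; r = -44; f(3) = -2*(-2) - 2*(13) - 2*(-44) = 66; iterating: f(3)=66, f(4)=-154, f(5)=180, f(6)=-184, f(7)=316, f(8)=-624, f(9)=984, f(10)=-1352, f(11)=1984; answer 1984

1984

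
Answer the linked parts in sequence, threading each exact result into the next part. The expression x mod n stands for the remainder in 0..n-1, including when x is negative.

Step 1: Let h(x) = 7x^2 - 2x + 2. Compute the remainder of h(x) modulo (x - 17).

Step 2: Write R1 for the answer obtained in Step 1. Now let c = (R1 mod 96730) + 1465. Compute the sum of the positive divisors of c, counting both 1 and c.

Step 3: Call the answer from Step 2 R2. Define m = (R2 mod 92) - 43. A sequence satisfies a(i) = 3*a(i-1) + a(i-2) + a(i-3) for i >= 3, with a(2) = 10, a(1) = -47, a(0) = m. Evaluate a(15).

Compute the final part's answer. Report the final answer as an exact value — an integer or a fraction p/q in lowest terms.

19601530

Step 1: remainder = value at the root: 7*(17)^2 - 2*(17)^1 + 2 = (2023) + (-34) + (2) = 1991; answer 1991
Step 2: R1 = 1991; c = 3456; 3456 = 2^7 * 3^3; sigma = (1 + 2 + 4 + 8 + 16 + 32 + 64 + 128) * (1 + 3 + 9 + 27) = 255 * 40 = 10200; answer 10200
Step 3: R2 = 10200; m = 37; a(3) = 3*(10) + 1*(-47) + 1*(37) = 20; iterating: a(3)=20, a(4)=23, a(5)=99, a(6)=340, a(7)=1142, a(8)=3865, a(9)=13077, a(10)=44238, a(11)=149656, a(12)=506283, a(13)=1712743, a(14)=5794168, a(15)=19601530; answer 19601530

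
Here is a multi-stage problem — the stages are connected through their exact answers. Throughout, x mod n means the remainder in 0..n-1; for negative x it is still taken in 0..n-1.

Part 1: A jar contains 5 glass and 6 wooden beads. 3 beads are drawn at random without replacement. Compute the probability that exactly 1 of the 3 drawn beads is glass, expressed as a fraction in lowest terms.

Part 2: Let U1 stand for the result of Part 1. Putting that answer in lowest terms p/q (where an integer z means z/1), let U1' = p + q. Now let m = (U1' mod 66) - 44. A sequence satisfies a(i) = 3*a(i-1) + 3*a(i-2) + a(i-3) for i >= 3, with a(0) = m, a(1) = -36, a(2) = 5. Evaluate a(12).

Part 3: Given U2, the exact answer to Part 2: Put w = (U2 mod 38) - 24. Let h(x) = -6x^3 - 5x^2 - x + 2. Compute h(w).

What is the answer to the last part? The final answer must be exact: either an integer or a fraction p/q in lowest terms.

-11098

Part 1: total draws C(11,3) = 165; favorable C(5,1)*C(6,2) = 75; P = 5/11; answer 5/11
Part 2: U1 = 5/11; threaded value p + q = 16; m = -28; a(3) = 3*(5) + 3*(-36) + 1*(-28) = -121; iterating: a(3)=-121, a(4)=-384, a(5)=-1510, a(6)=-5803, a(7)=-22323, a(8)=-85888, a(9)=-330436, a(10)=-1271295, a(11)=-4891081, a(12)=-18817564; answer -18817564
Part 3: U2 = -18817564; w = 12; -6*(12)^3 - 5*(12)^2 - 1*(12)^1 + 2 = (-10368) + (-720) + (-12) + (2) = -11098; answer -11098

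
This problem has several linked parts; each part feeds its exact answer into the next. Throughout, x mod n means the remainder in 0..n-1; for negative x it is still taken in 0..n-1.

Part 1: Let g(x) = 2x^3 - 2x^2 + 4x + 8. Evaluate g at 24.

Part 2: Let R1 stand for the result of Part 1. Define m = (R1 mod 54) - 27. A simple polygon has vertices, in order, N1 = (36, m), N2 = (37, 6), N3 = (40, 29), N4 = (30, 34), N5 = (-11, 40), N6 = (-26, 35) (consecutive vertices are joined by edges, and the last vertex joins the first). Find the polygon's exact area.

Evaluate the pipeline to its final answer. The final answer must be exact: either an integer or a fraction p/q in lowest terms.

Part 1: 2*(24)^3 - 2*(24)^2 + 4*(24)^1 + 8 = (27648) + (-1152) + (96) + (8) = 26600; answer 26600
Part 2: R1 = 26600; m = 5; cross terms: (36*6 - 37*5)=31, (37*29 - 40*6)=833, (40*34 - 30*29)=490, (30*40 - -11*34)=1574, (-11*35 - -26*40)=655, (-26*5 - 36*35)=-1390; twice the area = |2193| = 2193; area = 2193/2; answer 2193/2

2193/2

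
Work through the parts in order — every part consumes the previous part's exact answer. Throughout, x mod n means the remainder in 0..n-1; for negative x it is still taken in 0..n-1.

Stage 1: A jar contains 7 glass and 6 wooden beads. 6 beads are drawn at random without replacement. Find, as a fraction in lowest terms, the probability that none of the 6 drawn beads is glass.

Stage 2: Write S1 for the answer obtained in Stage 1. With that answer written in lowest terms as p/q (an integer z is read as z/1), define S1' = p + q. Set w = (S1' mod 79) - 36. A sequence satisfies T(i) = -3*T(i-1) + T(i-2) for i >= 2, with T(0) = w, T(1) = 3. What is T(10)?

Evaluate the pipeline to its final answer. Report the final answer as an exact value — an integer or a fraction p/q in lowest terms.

Stage 1: total draws C(13,6) = 1716; favorable C(6,6) = 1; P = 1/1716; answer 1/1716
Stage 2: S1 = 1/1716; threaded value p + q = 1717; w = 22; T(2) = -3*(3) + 1*(22) = 13; iterating: T(2)=13, T(3)=-36, T(4)=121, T(5)=-399, T(6)=1318, T(7)=-4353, T(8)=14377, T(9)=-47484, T(10)=156829; answer 156829

156829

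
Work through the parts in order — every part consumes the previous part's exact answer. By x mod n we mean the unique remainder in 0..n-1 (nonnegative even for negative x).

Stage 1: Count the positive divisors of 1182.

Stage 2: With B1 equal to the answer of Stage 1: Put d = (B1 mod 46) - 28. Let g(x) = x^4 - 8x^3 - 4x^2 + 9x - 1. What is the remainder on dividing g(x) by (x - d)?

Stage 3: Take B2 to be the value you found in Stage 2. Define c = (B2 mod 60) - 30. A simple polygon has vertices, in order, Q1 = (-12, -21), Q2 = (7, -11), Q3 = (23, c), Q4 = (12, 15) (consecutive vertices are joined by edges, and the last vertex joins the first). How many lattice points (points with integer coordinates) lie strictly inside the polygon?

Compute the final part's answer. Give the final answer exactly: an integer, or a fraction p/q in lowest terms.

372

Stage 1: 1182 = 2 * 3 * 197; number of divisors = (1+1) * (1+1) * (1+1) = 8; answer 8
Stage 2: B1 = 8; d = -20; remainder = value at the root: 1*(-20)^4 - 8*(-20)^3 - 4*(-20)^2 + 9*(-20)^1 - 1 = (160000) + (64000) + (-1600) + (-180) + (-1) = 222219; answer 222219
Stage 3: B2 = 222219; c = 9; cross terms: (-12*-11 - 7*-21)=279, (7*9 - 23*-11)=316, (23*15 - 12*9)=237, (12*-21 - -12*15)=-72; twice the area = |760| = 760; area = 380; boundary points = 1 + 4 + 1 + 12 = 18; strictly interior points = area - boundary/2 + 1 = 372; answer 372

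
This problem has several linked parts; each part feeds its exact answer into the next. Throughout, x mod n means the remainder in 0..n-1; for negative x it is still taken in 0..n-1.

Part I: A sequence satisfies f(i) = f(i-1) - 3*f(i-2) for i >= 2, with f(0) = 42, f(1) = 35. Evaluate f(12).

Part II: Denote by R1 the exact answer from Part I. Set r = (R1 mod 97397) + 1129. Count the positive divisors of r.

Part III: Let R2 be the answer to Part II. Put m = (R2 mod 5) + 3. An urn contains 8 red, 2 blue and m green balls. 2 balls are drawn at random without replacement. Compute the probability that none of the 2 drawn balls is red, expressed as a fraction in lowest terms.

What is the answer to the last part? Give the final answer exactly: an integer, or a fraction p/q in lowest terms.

15/91

Part I: f(2) = 1*(35) - 3*(42) = -91; iterating: f(2)=-91, f(3)=-196, f(4)=77, f(5)=665, f(6)=434, f(7)=-1561, f(8)=-2863, f(9)=1820, f(10)=10409, f(11)=4949, f(12)=-26278; answer -26278
Part II: R1 = -26278; r = 72248; 72248 = 2^3 * 11 * 821; number of divisors = (3+1) * (1+1) * (1+1) = 16; answer 16
Part III: R2 = 16; m = 4; total draws C(14,2) = 91; favorable C(6,2) = 15; P = 15/91; answer 15/91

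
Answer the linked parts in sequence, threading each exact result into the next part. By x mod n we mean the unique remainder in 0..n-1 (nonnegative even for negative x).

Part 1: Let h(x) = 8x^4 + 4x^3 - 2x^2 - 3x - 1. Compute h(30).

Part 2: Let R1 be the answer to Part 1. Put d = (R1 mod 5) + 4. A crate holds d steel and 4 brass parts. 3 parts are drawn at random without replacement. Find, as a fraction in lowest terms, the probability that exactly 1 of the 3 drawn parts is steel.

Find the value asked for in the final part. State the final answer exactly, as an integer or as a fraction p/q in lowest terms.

12/55

Part 1: 8*(30)^4 + 4*(30)^3 - 2*(30)^2 - 3*(30)^1 - 1 = (6480000) + (108000) + (-1800) + (-90) + (-1) = 6586109; answer 6586109
Part 2: R1 = 6586109; d = 8; total draws C(12,3) = 220; favorable C(8,1)*C(4,2) = 48; P = 12/55; answer 12/55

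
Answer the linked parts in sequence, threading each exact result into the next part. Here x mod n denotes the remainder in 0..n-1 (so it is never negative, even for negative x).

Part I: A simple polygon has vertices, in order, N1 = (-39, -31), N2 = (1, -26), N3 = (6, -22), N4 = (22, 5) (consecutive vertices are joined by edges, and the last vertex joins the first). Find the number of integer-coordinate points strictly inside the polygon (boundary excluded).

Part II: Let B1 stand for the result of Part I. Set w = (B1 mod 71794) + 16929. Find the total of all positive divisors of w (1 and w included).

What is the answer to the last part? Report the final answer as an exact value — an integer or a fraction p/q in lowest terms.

23376

Part I: cross terms: (-39*-26 - 1*-31)=1045, (1*-22 - 6*-26)=134, (6*5 - 22*-22)=514, (22*-31 - -39*5)=-487; twice the area = |1206| = 1206; area = 603; boundary points = 5 + 1 + 1 + 1 = 8; strictly interior points = area - boundary/2 + 1 = 600; answer 600
Part II: B1 = 600; w = 17529; 17529 = 3 * 5843; sigma = (1 + 3) * (1 + 5843) = 4 * 5844 = 23376; answer 23376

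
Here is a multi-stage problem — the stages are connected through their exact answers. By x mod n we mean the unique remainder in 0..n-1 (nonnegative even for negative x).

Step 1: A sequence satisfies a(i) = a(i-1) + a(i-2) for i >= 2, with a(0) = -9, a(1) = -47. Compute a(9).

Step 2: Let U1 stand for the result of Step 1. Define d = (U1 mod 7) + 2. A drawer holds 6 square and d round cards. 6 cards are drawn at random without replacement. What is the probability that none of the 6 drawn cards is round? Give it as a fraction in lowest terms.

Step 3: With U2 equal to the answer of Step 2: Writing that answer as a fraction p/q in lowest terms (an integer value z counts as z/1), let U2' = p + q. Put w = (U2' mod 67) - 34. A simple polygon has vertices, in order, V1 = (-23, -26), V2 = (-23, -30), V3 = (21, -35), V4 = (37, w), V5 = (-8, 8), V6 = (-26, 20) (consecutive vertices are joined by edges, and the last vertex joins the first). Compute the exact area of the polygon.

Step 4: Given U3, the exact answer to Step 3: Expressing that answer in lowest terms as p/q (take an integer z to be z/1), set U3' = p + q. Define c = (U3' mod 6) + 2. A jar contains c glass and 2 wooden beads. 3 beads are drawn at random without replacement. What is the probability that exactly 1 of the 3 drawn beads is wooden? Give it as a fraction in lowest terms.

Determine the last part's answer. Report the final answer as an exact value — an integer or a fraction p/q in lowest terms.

1/2

Step 1: a(2) = 1*(-47) + 1*(-9) = -56; iterating: a(2)=-56, a(3)=-103, a(4)=-159, a(5)=-262, a(6)=-421, a(7)=-683, a(8)=-1104, a(9)=-1787; answer -1787
Step 2: U1 = -1787; d = 7; total draws C(13,6) = 1716; favorable C(6,6) = 1; P = 1/1716; answer 1/1716
Step 3: U2 = 1/1716; threaded value p + q = 1717; w = 8; cross terms: (-23*-30 - -23*-26)=92, (-23*-35 - 21*-30)=1435, (21*8 - 37*-35)=1463, (37*8 - -8*8)=360, (-8*20 - -26*8)=48, (-26*-26 - -23*20)=1136; twice the area = |4534| = 4534; area = 2267; answer 2267
Step 4: U3 = 2267; threaded value p + q = 2268; c = 2; total draws C(4,3) = 4; favorable C(2,1)*C(2,2) = 2; P = 1/2; answer 1/2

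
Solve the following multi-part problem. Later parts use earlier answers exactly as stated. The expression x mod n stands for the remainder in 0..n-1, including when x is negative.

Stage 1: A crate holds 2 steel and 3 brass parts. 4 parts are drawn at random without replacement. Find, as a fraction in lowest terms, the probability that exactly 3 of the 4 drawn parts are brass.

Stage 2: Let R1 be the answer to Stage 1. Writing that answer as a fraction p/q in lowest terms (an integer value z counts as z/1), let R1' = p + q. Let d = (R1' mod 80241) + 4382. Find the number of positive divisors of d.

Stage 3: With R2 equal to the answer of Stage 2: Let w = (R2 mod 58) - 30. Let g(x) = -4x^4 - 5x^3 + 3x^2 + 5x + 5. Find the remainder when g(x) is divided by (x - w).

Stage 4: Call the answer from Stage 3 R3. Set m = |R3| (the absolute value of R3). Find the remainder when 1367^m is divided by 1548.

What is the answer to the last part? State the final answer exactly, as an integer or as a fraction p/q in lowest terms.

Stage 1: total draws C(5,4) = 5; favorable C(3,3)*C(2,1) = 2; P = 2/5; answer 2/5
Stage 2: R1 = 2/5; threaded value p + q = 7; d = 4389; 4389 = 3 * 7 * 11 * 19; number of divisors = (1+1) * (1+1) * (1+1) * (1+1) = 16; answer 16
Stage 3: R2 = 16; w = -14; remainder = value at the root: -4*(-14)^4 - 5*(-14)^3 + 3*(-14)^2 + 5*(-14)^1 + 5 = (-153664) + (13720) + (588) + (-70) + (5) = -139421; answer -139421
Stage 4: R3 = -139421; m = 139421; squarings mod 1548: 1367^1=1367, 1367^2=253, 1367^4=541, 1367^8=109, 1367^16=1045, 1367^32=685, 1367^64=181, 1367^128=253, 1367^256=541, 1367^512=109, 1367^1024=1045, 1367^2048=685, 1367^4096=181, 1367^8192=253, 1367^16384=541, 1367^32768=109, 1367^65536=1045, 1367^131072=685; 1367^139421 = 1367^1 * 1367^4 * 1367^8 * 1367^16 * 1367^128 * 1367^8192 * 1367^131072 = 1295 (mod 1548); answer 1295

1295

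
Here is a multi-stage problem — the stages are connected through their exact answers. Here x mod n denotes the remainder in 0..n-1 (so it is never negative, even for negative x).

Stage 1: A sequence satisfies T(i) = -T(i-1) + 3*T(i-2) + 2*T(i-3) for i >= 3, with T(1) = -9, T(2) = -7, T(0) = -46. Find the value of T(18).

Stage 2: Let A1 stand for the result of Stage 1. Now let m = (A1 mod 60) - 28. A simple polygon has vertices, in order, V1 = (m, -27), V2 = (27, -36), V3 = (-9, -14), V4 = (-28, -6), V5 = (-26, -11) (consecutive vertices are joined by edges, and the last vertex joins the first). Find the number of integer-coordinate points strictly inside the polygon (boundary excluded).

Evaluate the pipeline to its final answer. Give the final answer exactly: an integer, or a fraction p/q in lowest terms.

Stage 1: T(3) = -1*(-7) + 3*(-9) + 2*(-46) = -112; iterating: T(3)=-112, T(4)=73, T(5)=-423, T(6)=418, T(7)=-1541, T(8)=1949, T(9)=-5736, T(10)=8501, T(11)=-21811, T(12)=35842, T(13)=-84273, T(14)=148177, T(15)=-329312, T(16)=605297, T(17)=-1296879, T(18)=2454146; answer 2454146
Stage 2: A1 = 2454146; m = -2; cross terms: (-2*-36 - 27*-27)=801, (27*-14 - -9*-36)=-702, (-9*-6 - -28*-14)=-338, (-28*-11 - -26*-6)=152, (-26*-27 - -2*-11)=680; twice the area = |593| = 593; area = 593/2; boundary points = 1 + 2 + 1 + 1 + 8 = 13; strictly interior points = area - boundary/2 + 1 = 291; answer 291

291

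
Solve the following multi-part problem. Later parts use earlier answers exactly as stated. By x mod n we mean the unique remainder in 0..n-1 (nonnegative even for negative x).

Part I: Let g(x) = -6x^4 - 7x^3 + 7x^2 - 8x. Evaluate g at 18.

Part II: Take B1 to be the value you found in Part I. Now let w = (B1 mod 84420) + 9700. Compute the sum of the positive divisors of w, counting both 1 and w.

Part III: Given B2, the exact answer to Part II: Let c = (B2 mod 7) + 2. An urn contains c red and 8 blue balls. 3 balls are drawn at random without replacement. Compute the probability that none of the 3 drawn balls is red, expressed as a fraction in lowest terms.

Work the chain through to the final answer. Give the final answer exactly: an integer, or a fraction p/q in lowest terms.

Part I: -6*(18)^4 - 7*(18)^3 + 7*(18)^2 - 8*(18)^1 = (-629856) + (-40824) + (2268) + (-144) = -668556; answer -668556
Part II: B1 = -668556; w = 16504; 16504 = 2^3 * 2063; sigma = (1 + 2 + 4 + 8) * (1 + 2063) = 15 * 2064 = 30960; answer 30960
Part III: B2 = 30960; c = 8; total draws C(16,3) = 560; favorable C(8,3) = 56; P = 1/10; answer 1/10

1/10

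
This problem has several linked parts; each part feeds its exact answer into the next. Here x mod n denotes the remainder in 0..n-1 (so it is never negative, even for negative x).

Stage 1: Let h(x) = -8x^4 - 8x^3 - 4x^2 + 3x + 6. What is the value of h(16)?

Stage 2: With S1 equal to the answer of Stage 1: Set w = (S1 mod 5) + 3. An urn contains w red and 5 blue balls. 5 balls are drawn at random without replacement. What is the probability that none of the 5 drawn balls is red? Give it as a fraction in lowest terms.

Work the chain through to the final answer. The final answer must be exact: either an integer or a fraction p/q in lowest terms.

Stage 1: -8*(16)^4 - 8*(16)^3 - 4*(16)^2 + 3*(16)^1 + 6 = (-524288) + (-32768) + (-1024) + (48) + (6) = -558026; answer -558026
Stage 2: S1 = -558026; w = 7; total draws C(12,5) = 792; favorable C(5,5) = 1; P = 1/792; answer 1/792

1/792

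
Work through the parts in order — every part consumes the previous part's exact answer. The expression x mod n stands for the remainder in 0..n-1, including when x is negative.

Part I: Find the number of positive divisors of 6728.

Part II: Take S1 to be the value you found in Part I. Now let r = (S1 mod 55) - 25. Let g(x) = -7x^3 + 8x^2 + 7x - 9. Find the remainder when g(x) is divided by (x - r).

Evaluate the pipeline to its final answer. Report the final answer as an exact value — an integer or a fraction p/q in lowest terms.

16631

Part I: 6728 = 2^3 * 29^2; number of divisors = (3+1) * (2+1) = 12; answer 12
Part II: S1 = 12; r = -13; remainder = value at the root: -7*(-13)^3 + 8*(-13)^2 + 7*(-13)^1 - 9 = (15379) + (1352) + (-91) + (-9) = 16631; answer 16631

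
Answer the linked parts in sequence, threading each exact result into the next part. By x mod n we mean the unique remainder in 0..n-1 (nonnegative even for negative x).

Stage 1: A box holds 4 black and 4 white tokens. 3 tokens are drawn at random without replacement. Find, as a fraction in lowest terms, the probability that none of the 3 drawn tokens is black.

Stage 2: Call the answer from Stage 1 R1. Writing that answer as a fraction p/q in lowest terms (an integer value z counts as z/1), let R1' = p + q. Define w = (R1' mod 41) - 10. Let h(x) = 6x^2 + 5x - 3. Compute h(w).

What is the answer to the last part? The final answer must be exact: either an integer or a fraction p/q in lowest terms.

Stage 1: total draws C(8,3) = 56; favorable C(4,3) = 4; P = 1/14; answer 1/14
Stage 2: R1 = 1/14; threaded value p + q = 15; w = 5; 6*(5)^2 + 5*(5)^1 - 3 = (150) + (25) + (-3) = 172; answer 172

172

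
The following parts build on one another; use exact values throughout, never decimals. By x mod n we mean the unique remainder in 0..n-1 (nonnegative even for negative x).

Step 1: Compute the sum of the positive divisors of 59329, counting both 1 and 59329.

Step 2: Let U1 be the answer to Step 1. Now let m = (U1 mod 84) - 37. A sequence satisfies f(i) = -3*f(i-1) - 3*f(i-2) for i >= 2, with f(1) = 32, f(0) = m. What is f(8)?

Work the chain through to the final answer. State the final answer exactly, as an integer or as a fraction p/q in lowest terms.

891

Step 1: 59329 = 79 * 751; sigma = (1 + 79) * (1 + 751) = 80 * 752 = 60160; answer 60160
Step 2: U1 = 60160; m = -21; f(2) = -3*(32) - 3*(-21) = -33; iterating: f(2)=-33, f(3)=3, f(4)=90, f(5)=-279, f(6)=567, f(7)=-864, f(8)=891; answer 891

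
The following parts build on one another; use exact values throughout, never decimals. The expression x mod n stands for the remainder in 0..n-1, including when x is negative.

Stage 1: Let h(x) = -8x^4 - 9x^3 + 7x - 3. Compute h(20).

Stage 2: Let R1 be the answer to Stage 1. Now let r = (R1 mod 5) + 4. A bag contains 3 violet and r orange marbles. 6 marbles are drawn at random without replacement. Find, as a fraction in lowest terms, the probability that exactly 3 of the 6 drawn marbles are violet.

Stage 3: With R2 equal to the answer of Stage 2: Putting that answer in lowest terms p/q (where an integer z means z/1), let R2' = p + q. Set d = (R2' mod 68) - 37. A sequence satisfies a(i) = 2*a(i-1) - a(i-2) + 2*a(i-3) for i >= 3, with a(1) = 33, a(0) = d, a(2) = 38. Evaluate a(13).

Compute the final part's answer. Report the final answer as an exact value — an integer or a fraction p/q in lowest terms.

Stage 1: -8*(20)^4 - 9*(20)^3 + 7*(20)^1 - 3 = (-1280000) + (-72000) + (140) + (-3) = -1351863; answer -1351863
Stage 2: R1 = -1351863; r = 6; total draws C(9,6) = 84; favorable C(3,3)*C(6,3) = 20; P = 5/21; answer 5/21
Stage 3: R2 = 5/21; threaded value p + q = 26; d = -11; a(3) = 2*(38) - 1*(33) + 2*(-11) = 21; iterating: a(3)=21, a(4)=70, a(5)=195, a(6)=362, a(7)=669, a(8)=1366, a(9)=2787, a(10)=5546, a(11)=11037, a(12)=22102, a(13)=44259; answer 44259

44259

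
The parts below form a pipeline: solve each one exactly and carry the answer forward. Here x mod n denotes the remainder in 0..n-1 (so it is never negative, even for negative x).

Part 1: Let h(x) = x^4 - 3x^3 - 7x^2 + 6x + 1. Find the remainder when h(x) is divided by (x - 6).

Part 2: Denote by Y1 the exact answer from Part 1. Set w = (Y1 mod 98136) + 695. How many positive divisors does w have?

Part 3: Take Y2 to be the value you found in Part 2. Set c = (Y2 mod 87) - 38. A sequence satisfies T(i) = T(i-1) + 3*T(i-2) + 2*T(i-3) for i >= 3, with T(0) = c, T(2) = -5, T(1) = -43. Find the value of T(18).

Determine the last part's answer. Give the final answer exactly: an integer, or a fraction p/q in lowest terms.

Part 1: remainder = value at the root: 1*(6)^4 - 3*(6)^3 - 7*(6)^2 + 6*(6)^1 + 1 = (1296) + (-648) + (-252) + (36) + (1) = 433; answer 433
Part 2: Y1 = 433; w = 1128; 1128 = 2^3 * 3 * 47; number of divisors = (3+1) * (1+1) * (1+1) = 16; answer 16
Part 3: Y2 = 16; c = -22; T(3) = 1*(-5) + 3*(-43) + 2*(-22) = -178; iterating: T(3)=-178, T(4)=-279, T(5)=-823, T(6)=-2016, T(7)=-5043, T(8)=-12737, T(9)=-31898, T(10)=-80195, T(11)=-201363, T(12)=-505744, T(13)=-1270223, T(14)=-3190181, T(15)=-8012338, T(16)=-20123327, T(17)=-50540703, T(18)=-126935360; answer -126935360

-126935360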